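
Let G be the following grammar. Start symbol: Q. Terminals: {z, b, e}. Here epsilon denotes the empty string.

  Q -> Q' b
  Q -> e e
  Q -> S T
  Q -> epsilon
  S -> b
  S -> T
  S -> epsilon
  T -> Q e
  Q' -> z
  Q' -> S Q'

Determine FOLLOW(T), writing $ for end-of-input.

FIRST(Q): from Q->Q' b we get {b, e, z}; from Q->e e we get {e}; from Q->S T we get {b, e, z}; from Q->epsilon we get {epsilon}. So FIRST(Q) = {epsilon, b, e, z}.
FIRST(T): from T->Q e we get {b, e, z}. So FIRST(T) = {b, e, z}.
FIRST(S): from S->b we get {b}; from S->T we get {b, e, z}; from S->epsilon we get {epsilon}. So FIRST(S) = {epsilon, b, e, z}.
FIRST(Q'): from Q'->z we get {z}; from Q'->S Q' we get {b, e, z}. So FIRST(Q') = {b, e, z}.
FOLLOW(Q) includes $ since Q is the start symbol.
FOLLOW(Q): in T->Q e, Q is followed by e with FIRST {e}. Thus FOLLOW(Q) = {$, e}.
FOLLOW(S): in Q->S T, S is followed by T with FIRST {b, e, z}; in Q'->S Q', S is followed by Q' with FIRST {b, e, z}. Thus FOLLOW(S) = {b, e, z}.
FOLLOW(T): in Q->S T, the suffix after T is empty, so FOLLOW(T) ⊇ FOLLOW(Q) = {$, e}; in S->T, the suffix after T is empty, so FOLLOW(T) ⊇ FOLLOW(S) = {b, e, z}. Thus FOLLOW(T) = {$, b, e, z}.
FOLLOW(Q'): in Q->Q' b, Q' is followed by b with FIRST {b}; in Q'->S Q', the suffix after Q' is empty (adds nothing new). Thus FOLLOW(Q') = {b}.

{$, b, e, z}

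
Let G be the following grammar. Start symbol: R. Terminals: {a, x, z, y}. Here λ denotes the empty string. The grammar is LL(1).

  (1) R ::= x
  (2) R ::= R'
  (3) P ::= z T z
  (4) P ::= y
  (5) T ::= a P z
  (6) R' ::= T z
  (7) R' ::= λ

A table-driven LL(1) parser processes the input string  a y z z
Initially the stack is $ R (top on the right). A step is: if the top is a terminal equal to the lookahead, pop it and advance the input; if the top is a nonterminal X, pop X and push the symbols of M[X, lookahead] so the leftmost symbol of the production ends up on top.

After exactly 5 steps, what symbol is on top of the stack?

     Stack      Input      Action
  1  $ R        a y z z $  expand R ::= R'
  2  $ R'       a y z z $  expand R' ::= T z
  3  $ z T      a y z z $  expand T ::= a P z
  4  $ z z P a  a y z z $  match a
  5  $ z z P    y z z $    expand P ::= y
Stack after step 5: $ z z y (top = y).

y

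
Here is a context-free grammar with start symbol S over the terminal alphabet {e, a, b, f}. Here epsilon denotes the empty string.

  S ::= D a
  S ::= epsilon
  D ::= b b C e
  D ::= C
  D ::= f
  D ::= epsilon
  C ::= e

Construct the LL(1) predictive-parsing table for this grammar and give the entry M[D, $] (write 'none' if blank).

FIRST(C) = {e}
FIRST(D) = {epsilon, b, e, f}  (via C)
FIRST(S) = {epsilon, a, b, e, f}  (via D a)
FOLLOW(S) includes $ since S is the start symbol.
FOLLOW(D): in S::=D a, D is followed by a with FIRST {a}. Thus FOLLOW(D) = {a}.
For D ::= b b C e: FIRST(b b C e) = {b}, so it goes in M[D, t] for t ∈ {b}.
For D ::= C: FIRST(C) = {e}, so it goes in M[D, t] for t ∈ {e}.
For D ::= f: FIRST(f) = {f}, so it goes in M[D, t] for t ∈ {f}.
For D ::= epsilon: FIRST(epsilon) = {epsilon}, so it goes in M[D, t] for t ∈ {}; since epsilon ∈ FIRST, also for every t ∈ FOLLOW(D) = {a}.
None of these place a production in M[D, $].

none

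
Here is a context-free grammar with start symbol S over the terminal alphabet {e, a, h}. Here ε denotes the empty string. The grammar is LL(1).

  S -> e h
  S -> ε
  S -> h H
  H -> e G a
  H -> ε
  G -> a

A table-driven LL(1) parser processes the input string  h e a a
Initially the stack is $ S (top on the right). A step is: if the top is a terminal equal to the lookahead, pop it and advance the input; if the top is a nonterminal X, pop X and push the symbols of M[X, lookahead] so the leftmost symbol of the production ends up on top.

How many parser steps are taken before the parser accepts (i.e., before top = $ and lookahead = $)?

     Stack    Input      Action
  1  $ S      h e a a $  expand S -> h H
  2  $ H h    h e a a $  match h
  3  $ H      e a a $    expand H -> e G a
  4  $ a G e  e a a $    match e
  5  $ a G    a a $      expand G -> a
  6  $ a a    a a $      match a
  7  $ a      a $        match a
Accept reached after 7 steps.

7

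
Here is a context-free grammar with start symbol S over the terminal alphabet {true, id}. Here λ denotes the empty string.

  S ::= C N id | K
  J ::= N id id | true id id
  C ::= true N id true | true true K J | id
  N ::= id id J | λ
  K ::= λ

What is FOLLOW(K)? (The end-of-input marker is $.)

FIRST(C): from C::=true N id true we get {true}; from C::=true true K J we get {true}; from C::=id we get {id}. So FIRST(C) = {id, true}.
FIRST(N): from N::=id id J we get {id}; from N::=λ we get {λ}. So FIRST(N) = {λ, id}.
FIRST(K): from K::=λ we get {λ}. So FIRST(K) = {λ}.
FIRST(S): from S::=C N id we get {id, true}; from S::=K we get {λ}. So FIRST(S) = {λ, id, true}.
FIRST(J): from J::=N id id we get {id}; from J::=true id id we get {true}. So FIRST(J) = {id, true}.
FOLLOW(S) includes $ since S is the start symbol.
FOLLOW(S): S appears on no right-hand side. Thus FOLLOW(S) = {$}.
FOLLOW(C): in S::=C N id, C is followed by N id with FIRST {id}. Thus FOLLOW(C) = {id}.
FOLLOW(N): in S::=C N id, N is followed by id with FIRST {id}; in J::=N id id, N is followed by id id with FIRST {id}; in C::=true N id true, N is followed by id true with FIRST {id}. Thus FOLLOW(N) = {id}.
FOLLOW(J): in C::=true true K J, the suffix after J is empty, so FOLLOW(J) ⊇ FOLLOW(C) = {id}; in N::=id id J, the suffix after J is empty, so FOLLOW(J) ⊇ FOLLOW(N) = {id}. Thus FOLLOW(J) = {id}.
FOLLOW(K): in S::=K, the suffix after K is empty, so FOLLOW(K) ⊇ FOLLOW(S) = {$}; in C::=true true K J, K is followed by J with FIRST {id, true}. Thus FOLLOW(K) = {$, id, true}.

{$, id, true}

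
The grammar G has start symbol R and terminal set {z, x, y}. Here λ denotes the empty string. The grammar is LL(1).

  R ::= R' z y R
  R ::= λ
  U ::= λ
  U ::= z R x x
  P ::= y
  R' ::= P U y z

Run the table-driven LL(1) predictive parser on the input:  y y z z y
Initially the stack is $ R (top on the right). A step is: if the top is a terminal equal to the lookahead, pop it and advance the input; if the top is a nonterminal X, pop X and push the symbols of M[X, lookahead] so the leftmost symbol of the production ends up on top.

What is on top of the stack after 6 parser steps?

z

     Stack            Input        Action
  1  $ R              y y z z y $  expand R ::= R' z y R
  2  $ R y z R'       y y z z y $  expand R' ::= P U y z
  3  $ R y z z y U P  y y z z y $  expand P ::= y
  4  $ R y z z y U y  y y z z y $  match y
  5  $ R y z z y U    y z z y $    expand U ::= λ
  6  $ R y z z y      y z z y $    match y
Stack after step 6: $ R y z z (top = z).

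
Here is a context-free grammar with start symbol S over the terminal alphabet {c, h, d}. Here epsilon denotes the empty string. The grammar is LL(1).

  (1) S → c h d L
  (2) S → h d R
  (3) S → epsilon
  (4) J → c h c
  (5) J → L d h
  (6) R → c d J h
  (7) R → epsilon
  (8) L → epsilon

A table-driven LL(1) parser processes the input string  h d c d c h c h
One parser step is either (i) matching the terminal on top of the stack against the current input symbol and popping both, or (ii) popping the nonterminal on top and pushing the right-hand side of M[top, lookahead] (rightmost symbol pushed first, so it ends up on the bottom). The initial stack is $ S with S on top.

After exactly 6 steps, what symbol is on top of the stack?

step 1: stack=$ S  input=h d c d c h c h $  — expand S → h d R
step 2: stack=$ R d h  input=h d c d c h c h $  — match h
step 3: stack=$ R d  input=d c d c h c h $  — match d
step 4: stack=$ R  input=c d c h c h $  — expand R → c d J h
step 5: stack=$ h J d c  input=c d c h c h $  — match c
step 6: stack=$ h J d  input=d c h c h $  — match d
Stack after step 6: $ h J (top = J).

J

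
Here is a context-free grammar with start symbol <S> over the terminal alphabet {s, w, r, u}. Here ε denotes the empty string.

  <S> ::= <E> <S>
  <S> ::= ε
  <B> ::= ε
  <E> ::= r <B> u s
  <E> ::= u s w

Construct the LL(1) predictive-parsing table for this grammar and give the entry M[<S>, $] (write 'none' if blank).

<S> ::= ε

FIRST(<B>): from <B>::=ε we get {ε}. So FIRST(<B>) = {ε}.
FIRST(<E>): from <E>::=r <B> u s we get {r}; from <E>::=u s w we get {u}. So FIRST(<E>) = {r, u}.
FIRST(<S>): from <S>::=<E> <S> we get {r, u}; from <S>::=ε we get {ε}. So FIRST(<S>) = {ε, r, u}.
FOLLOW(<S>) includes $ since <S> is the start symbol.
FOLLOW(<S>): in <S>::=<E> <S>, the suffix after <S> is empty (adds nothing new). Thus FOLLOW(<S>) = {$}.
For <S> ::= <E> <S>: FIRST(<E> <S>) = {r, u}, so it goes in M[<S>, t] for t ∈ {r, u}.
For <S> ::= ε: FIRST(ε) = {ε}, so it goes in M[<S>, t] for t ∈ {}; since ε ∈ FIRST, also for every t ∈ FOLLOW(<S>) = {$}.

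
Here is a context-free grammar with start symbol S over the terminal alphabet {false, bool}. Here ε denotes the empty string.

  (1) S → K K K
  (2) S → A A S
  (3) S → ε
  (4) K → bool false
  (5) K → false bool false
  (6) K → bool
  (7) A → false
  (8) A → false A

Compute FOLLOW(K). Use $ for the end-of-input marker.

FIRST(K) = {bool, false}
FIRST(A) = {false}
FIRST(S) = {ε, bool, false}  (via K K K, A A S)
FOLLOW(S) includes $ since S is the start symbol.
FOLLOW(S): in S→A A S, the suffix after S is empty (adds nothing new). Thus FOLLOW(S) = {$}.
FOLLOW(K): in S→K K K (occurrence 1), K is followed by K K with FIRST {bool, false}; in S→K K K (occurrence 2), K is followed by K with FIRST {bool, false}; in S→K K K (occurrence 3), the suffix after K is empty, so FOLLOW(K) ⊇ FOLLOW(S) = {$}. Thus FOLLOW(K) = {$, bool, false}.
FOLLOW(A): in S→A A S (occurrence 1), A is followed by A S with FIRST {false}; in S→A A S (occurrence 2), A is followed by S with FIRST {ε, bool, false}; in S→A A S (occurrence 2), the suffix after A is nullable, so FOLLOW(A) ⊇ FOLLOW(S) = {$}; in A→false A, the suffix after A is empty (adds nothing new). Thus FOLLOW(A) = {$, bool, false}.

{$, bool, false}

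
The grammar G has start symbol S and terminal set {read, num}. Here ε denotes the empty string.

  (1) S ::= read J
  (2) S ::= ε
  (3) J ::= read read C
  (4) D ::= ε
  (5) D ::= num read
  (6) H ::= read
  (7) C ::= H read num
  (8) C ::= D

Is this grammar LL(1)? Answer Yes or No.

Yes

FIRST(S) = {ε, read}
FIRST(J) = {read}
FIRST(D) = {ε, num}
FIRST(H) = {read}
FIRST(C) = {ε, num, read}
FOLLOW(S) = {$}
FOLLOW(J) = {$}
FOLLOW(D) = {$}
FOLLOW(H) = {read}
FOLLOW(C) = {$}
Each cell of M receives at most one production.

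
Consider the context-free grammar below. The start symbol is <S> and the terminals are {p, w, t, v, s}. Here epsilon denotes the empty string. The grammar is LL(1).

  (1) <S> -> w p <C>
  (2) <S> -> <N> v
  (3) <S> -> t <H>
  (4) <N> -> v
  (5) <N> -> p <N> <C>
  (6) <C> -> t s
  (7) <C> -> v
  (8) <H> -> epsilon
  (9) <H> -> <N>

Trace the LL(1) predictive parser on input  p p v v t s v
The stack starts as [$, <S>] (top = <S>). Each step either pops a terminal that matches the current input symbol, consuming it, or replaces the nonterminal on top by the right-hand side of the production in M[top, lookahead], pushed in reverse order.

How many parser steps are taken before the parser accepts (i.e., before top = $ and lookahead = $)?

      Stack              Input            Action
   1  $ <S>              p p v v t s v $  expand <S> -> <N> v
   2  $ v <N>            p p v v t s v $  expand <N> -> p <N> <C>
   3  $ v <C> <N> p      p p v v t s v $  match p
   4  $ v <C> <N>        p v v t s v $    expand <N> -> p <N> <C>
   5  $ v <C> <C> <N> p  p v v t s v $    match p
   6  $ v <C> <C> <N>    v v t s v $      expand <N> -> v
   7  $ v <C> <C> v      v v t s v $      match v
   8  $ v <C> <C>        v t s v $        expand <C> -> v
   9  $ v <C> v          v t s v $        match v
  10  $ v <C>            t s v $          expand <C> -> t s
  11  $ v s t            t s v $          match t
  12  $ v s              s v $            match s
  13  $ v                v $              match v
Accept reached after 13 steps.

13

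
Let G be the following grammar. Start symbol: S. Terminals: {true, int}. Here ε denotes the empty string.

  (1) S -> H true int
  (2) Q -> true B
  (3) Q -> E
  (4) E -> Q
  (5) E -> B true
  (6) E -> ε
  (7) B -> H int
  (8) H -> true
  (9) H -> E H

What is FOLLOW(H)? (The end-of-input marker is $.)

FIRST(S): from S->H true int we get {true}. So FIRST(S) = {true}.
FIRST(Q): from Q->true B we get {true}; from Q->E we get {ε, true}. So FIRST(Q) = {ε, true}.
FIRST(E): from E->Q we get {ε, true}; from E->B true we get {true}; from E->ε we get {ε}. So FIRST(E) = {ε, true}.
FIRST(H): from H->true we get {true}; from H->E H we get {true}. So FIRST(H) = {true}.
FIRST(B): from B->H int we get {true}. So FIRST(B) = {true}.
FOLLOW(S) includes $ since S is the start symbol.
FOLLOW(S): S appears on no right-hand side. Thus FOLLOW(S) = {$}.
FOLLOW(H): in S->H true int, H is followed by true int with FIRST {true}; in B->H int, H is followed by int with FIRST {int}; in H->E H, the suffix after H is empty (adds nothing new). Thus FOLLOW(H) = {int, true}.
FOLLOW(Q): in E->Q, the suffix after Q is empty, so FOLLOW(Q) ⊇ FOLLOW(E) = {true}. Thus FOLLOW(Q) = {true}.
FOLLOW(E): in Q->E, the suffix after E is empty, so FOLLOW(E) ⊇ FOLLOW(Q) = {true}; in H->E H, E is followed by H with FIRST {true}. Thus FOLLOW(E) = {true}.
FOLLOW(B): in Q->true B, the suffix after B is empty, so FOLLOW(B) ⊇ FOLLOW(Q) = {true}; in E->B true, B is followed by true with FIRST {true}. Thus FOLLOW(B) = {true}.

{int, true}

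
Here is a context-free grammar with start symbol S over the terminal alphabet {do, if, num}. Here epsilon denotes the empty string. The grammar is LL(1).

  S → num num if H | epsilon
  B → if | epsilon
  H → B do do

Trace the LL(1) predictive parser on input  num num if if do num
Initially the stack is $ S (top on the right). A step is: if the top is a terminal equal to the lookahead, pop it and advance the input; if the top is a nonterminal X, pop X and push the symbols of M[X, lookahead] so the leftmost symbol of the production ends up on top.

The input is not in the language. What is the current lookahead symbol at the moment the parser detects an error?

     Stack           Input                   Action
  1  $ S             num num if if do num $  expand S → num num if H
  2  $ H if num num  num num if if do num $  match num
  3  $ H if num      num if if do num $      match num
  4  $ H if          if if do num $          match if
  5  $ H             if do num $             expand H → B do do
  6  $ do do B       if do num $             expand B → if
  7  $ do do if      if do num $             match if
  8  $ do do         do num $                match do
  9  $ do            num $                   error: top is terminal do but lookahead is num

num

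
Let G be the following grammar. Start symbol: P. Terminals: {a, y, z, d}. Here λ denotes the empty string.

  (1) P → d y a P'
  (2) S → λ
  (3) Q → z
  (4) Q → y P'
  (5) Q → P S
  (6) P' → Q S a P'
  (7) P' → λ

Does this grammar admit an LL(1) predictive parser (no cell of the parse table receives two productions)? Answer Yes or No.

FIRST(P) = {d}
FIRST(S) = {λ}
FIRST(Q) = {d, y, z}
FIRST(P') = {λ, d, y, z}
FOLLOW(P) = {$, a}
FOLLOW(S) = {a}
FOLLOW(Q) = {a}
FOLLOW(P') = {$, a}
Each cell of M receives at most one production.

Yes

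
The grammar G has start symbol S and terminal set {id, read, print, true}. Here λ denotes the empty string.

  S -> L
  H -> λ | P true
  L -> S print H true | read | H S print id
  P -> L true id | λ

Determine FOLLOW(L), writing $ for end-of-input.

{$, print, true}

FIRST(S): from S->L we get {read, true}. So FIRST(S) = {read, true}.
FIRST(H): from H->λ we get {λ}; from H->P true we get {read, true}. So FIRST(H) = {λ, read, true}.
FIRST(L): from L->S print H true we get {read, true}; from L->read we get {read}; from L->H S print id we get {read, true}. So FIRST(L) = {read, true}.
FIRST(P): from P->L true id we get {read, true}; from P->λ we get {λ}. So FIRST(P) = {λ, read, true}.
FOLLOW(S) includes $ since S is the start symbol.
FOLLOW(S): in L->S print H true, S is followed by print H true with FIRST {print}; in L->H S print id, S is followed by print id with FIRST {print}. Thus FOLLOW(S) = {$, print}.
FOLLOW(H): in L->S print H true, H is followed by true with FIRST {true}; in L->H S print id, H is followed by S print id with FIRST {read, true}. Thus FOLLOW(H) = {read, true}.
FOLLOW(L): in S->L, the suffix after L is empty, so FOLLOW(L) ⊇ FOLLOW(S) = {$, print}; in P->L true id, L is followed by true id with FIRST {true}. Thus FOLLOW(L) = {$, print, true}.
FOLLOW(P): in H->P true, P is followed by true with FIRST {true}. Thus FOLLOW(P) = {true}.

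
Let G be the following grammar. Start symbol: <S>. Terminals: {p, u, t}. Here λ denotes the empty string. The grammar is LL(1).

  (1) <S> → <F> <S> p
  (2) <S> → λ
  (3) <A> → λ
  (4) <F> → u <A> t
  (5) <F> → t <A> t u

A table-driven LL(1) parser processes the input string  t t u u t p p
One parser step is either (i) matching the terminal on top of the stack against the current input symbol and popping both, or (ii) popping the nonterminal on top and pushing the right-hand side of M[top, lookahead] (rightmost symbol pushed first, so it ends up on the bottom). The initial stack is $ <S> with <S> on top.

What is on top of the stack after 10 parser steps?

step 1: stack=$ <S>  input=t t u u t p p $  — expand <S> → <F> <S> p
step 2: stack=$ p <S> <F>  input=t t u u t p p $  — expand <F> → t <A> t u
step 3: stack=$ p <S> u t <A> t  input=t t u u t p p $  — match t
step 4: stack=$ p <S> u t <A>  input=t u u t p p $  — expand <A> → λ
step 5: stack=$ p <S> u t  input=t u u t p p $  — match t
step 6: stack=$ p <S> u  input=u u t p p $  — match u
step 7: stack=$ p <S>  input=u t p p $  — expand <S> → <F> <S> p
step 8: stack=$ p p <S> <F>  input=u t p p $  — expand <F> → u <A> t
step 9: stack=$ p p <S> t <A> u  input=u t p p $  — match u
step 10: stack=$ p p <S> t <A>  input=t p p $  — expand <A> → λ
Stack after step 10: $ p p <S> t (top = t).

t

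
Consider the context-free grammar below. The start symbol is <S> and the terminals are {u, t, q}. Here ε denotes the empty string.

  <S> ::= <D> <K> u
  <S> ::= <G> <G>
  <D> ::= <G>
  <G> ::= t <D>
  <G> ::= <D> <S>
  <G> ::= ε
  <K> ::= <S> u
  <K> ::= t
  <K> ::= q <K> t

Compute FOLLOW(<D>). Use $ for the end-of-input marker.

{$, q, t, u}

FIRST(<S>): from <S>::=<D> <K> u we get {q, t, u}; from <S>::=<G> <G> we get {ε, q, t, u}. So FIRST(<S>) = {ε, q, t, u}.
FIRST(<K>): from <K>::=<S> u we get {q, t, u}; from <K>::=t we get {t}; from <K>::=q <K> t we get {q}. So FIRST(<K>) = {q, t, u}.
FIRST(<D>): from <D>::=<G> we get {ε, q, t, u}. So FIRST(<D>) = {ε, q, t, u}.
FIRST(<G>): from <G>::=t <D> we get {t}; from <G>::=<D> <S> we get {ε, q, t, u}; from <G>::=ε we get {ε}. So FIRST(<G>) = {ε, q, t, u}.
FOLLOW(<S>) includes $ since <S> is the start symbol.
FOLLOW(<K>): in <S>::=<D> <K> u, <K> is followed by u with FIRST {u}; in <K>::=q <K> t, <K> is followed by t with FIRST {t}. Thus FOLLOW(<K>) = {t, u}.
FOLLOW(<S>): in <G>::=<D> <S>, the suffix after <S> is empty, so FOLLOW(<S>) ⊇ FOLLOW(<G>) = {$, q, t, u}; in <K>::=<S> u, <S> is followed by u with FIRST {u}. Thus FOLLOW(<S>) = {$, q, t, u}.
FOLLOW(<D>): in <S>::=<D> <K> u, <D> is followed by <K> u with FIRST {q, t, u}; in <G>::=t <D>, the suffix after <D> is empty, so FOLLOW(<D>) ⊇ FOLLOW(<G>) = {$, q, t, u}; in <G>::=<D> <S>, <D> is followed by <S> with FIRST {ε, q, t, u}; in <G>::=<D> <S>, the suffix after <D> is nullable, so FOLLOW(<D>) ⊇ FOLLOW(<G>) = {$, q, t, u}. Thus FOLLOW(<D>) = {$, q, t, u}.
FOLLOW(<G>): in <S>::=<G> <G> (occurrence 1), <G> is followed by <G> with FIRST {ε, q, t, u}; in <S>::=<G> <G> (occurrence 1), the suffix after <G> is nullable, so FOLLOW(<G>) ⊇ FOLLOW(<S>) = {$, q, t, u}; in <S>::=<G> <G> (occurrence 2), the suffix after <G> is empty, so FOLLOW(<G>) ⊇ FOLLOW(<S>) = {$, q, t, u}; in <D>::=<G>, the suffix after <G> is empty, so FOLLOW(<G>) ⊇ FOLLOW(<D>) = {$, q, t, u}. Thus FOLLOW(<G>) = {$, q, t, u}.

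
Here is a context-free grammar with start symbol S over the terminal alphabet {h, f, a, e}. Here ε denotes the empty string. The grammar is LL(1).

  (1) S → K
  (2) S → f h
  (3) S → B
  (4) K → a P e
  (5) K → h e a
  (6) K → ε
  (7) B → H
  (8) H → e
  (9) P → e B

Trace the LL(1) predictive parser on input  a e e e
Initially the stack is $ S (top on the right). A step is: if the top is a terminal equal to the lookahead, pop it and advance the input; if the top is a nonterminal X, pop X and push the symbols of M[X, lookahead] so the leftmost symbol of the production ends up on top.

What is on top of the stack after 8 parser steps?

step 1: stack=$ S  input=a e e e $  — expand S → K
step 2: stack=$ K  input=a e e e $  — expand K → a P e
step 3: stack=$ e P a  input=a e e e $  — match a
step 4: stack=$ e P  input=e e e $  — expand P → e B
step 5: stack=$ e B e  input=e e e $  — match e
step 6: stack=$ e B  input=e e $  — expand B → H
step 7: stack=$ e H  input=e e $  — expand H → e
step 8: stack=$ e e  input=e e $  — match e
Stack after step 8: $ e (top = e).

e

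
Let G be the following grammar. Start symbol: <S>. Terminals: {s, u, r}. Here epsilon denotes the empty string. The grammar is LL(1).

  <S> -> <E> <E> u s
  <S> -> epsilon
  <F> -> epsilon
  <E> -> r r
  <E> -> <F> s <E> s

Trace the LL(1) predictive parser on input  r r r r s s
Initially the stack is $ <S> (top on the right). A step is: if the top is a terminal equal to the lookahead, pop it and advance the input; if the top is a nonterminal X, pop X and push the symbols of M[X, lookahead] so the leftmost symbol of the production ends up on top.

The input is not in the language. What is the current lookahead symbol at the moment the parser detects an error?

s

     Stack          Input          Action
  1  $ <S>          r r r r s s $  expand <S> -> <E> <E> u s
  2  $ s u <E> <E>  r r r r s s $  expand <E> -> r r
  3  $ s u <E> r r  r r r r s s $  match r
  4  $ s u <E> r    r r r s s $    match r
  5  $ s u <E>      r r s s $      expand <E> -> r r
  6  $ s u r r      r r s s $      match r
  7  $ s u r        r s s $        match r
  8  $ s u          s s $          error: top is terminal u but lookahead is s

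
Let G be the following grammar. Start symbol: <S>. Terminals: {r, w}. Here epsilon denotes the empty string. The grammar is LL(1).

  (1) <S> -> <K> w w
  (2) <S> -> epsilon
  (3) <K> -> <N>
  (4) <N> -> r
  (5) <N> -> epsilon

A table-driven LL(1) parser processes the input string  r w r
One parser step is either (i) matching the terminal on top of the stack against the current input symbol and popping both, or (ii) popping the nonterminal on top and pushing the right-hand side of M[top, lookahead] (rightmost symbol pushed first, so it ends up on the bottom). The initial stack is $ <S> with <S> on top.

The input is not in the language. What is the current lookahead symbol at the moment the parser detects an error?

r

     Stack      Input    Action
  1  $ <S>      r w r $  expand <S> -> <K> w w
  2  $ w w <K>  r w r $  expand <K> -> <N>
  3  $ w w <N>  r w r $  expand <N> -> r
  4  $ w w r    r w r $  match r
  5  $ w w      w r $    match w
  6  $ w        r $      error: top is terminal w but lookahead is r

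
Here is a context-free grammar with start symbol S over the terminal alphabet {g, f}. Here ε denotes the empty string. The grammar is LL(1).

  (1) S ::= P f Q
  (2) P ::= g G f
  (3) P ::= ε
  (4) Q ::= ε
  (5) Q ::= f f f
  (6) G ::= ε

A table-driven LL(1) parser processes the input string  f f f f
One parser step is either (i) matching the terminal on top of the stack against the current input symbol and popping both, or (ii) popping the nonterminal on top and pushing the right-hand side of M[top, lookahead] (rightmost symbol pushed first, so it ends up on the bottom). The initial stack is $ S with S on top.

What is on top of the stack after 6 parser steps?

step 1: stack=$ S  input=f f f f $  — expand S ::= P f Q
step 2: stack=$ Q f P  input=f f f f $  — expand P ::= ε
step 3: stack=$ Q f  input=f f f f $  — match f
step 4: stack=$ Q  input=f f f $  — expand Q ::= f f f
step 5: stack=$ f f f  input=f f f $  — match f
step 6: stack=$ f f  input=f f $  — match f
Stack after step 6: $ f (top = f).

f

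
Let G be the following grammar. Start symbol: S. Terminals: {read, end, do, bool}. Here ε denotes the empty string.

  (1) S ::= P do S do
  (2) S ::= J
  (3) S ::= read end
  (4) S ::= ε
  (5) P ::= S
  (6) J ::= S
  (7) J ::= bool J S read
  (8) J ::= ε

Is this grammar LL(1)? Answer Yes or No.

FIRST(S) = {ε, bool, do, read}
FIRST(P) = {ε, bool, do, read}
FIRST(J) = {ε, bool, do, read}
FOLLOW(S) = {$, bool, do, read}
FOLLOW(P) = {do}
FOLLOW(J) = {$, bool, do, read}
Cell M[J, $] receives both J ::= S and J ::= ε — the grammar is not LL(1).

No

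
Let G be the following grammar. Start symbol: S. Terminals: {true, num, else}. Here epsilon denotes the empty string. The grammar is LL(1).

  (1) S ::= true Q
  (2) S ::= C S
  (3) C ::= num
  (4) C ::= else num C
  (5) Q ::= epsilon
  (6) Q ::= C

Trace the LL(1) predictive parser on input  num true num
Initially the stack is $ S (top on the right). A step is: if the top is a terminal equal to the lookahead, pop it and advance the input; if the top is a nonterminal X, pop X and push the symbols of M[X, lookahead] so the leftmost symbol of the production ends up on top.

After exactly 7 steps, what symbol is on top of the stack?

num

     Stack     Input           Action
  1  $ S       num true num $  expand S ::= C S
  2  $ S C     num true num $  expand C ::= num
  3  $ S num   num true num $  match num
  4  $ S       true num $      expand S ::= true Q
  5  $ Q true  true num $      match true
  6  $ Q       num $           expand Q ::= C
  7  $ C       num $           expand C ::= num
Stack after step 7: $ num (top = num).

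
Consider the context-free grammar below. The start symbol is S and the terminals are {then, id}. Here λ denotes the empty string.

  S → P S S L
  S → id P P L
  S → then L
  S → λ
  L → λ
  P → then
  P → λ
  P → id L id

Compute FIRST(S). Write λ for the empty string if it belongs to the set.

{λ, id, then}

FIRST(L): from L→λ we get {λ}. So FIRST(L) = {λ}.
FIRST(P): from P→then we get {then}; from P→λ we get {λ}; from P→id L id we get {id}. So FIRST(P) = {λ, id, then}.
FIRST(S): from S→P S S L we get {λ, id, then}; from S→id P P L we get {id}; from S→then L we get {then}; from S→λ we get {λ}. So FIRST(S) = {λ, id, then}.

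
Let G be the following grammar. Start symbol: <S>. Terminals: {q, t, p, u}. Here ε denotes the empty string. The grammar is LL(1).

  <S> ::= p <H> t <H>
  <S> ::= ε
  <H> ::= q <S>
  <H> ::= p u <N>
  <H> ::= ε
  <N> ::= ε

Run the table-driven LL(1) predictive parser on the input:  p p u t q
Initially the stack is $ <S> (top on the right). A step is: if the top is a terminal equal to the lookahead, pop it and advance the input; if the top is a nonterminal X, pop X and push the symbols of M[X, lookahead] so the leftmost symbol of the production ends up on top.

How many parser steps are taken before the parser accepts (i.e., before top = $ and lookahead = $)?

10

step 1: stack=$ <S>  input=p p u t q $  — expand <S> ::= p <H> t <H>
step 2: stack=$ <H> t <H> p  input=p p u t q $  — match p
step 3: stack=$ <H> t <H>  input=p u t q $  — expand <H> ::= p u <N>
step 4: stack=$ <H> t <N> u p  input=p u t q $  — match p
step 5: stack=$ <H> t <N> u  input=u t q $  — match u
step 6: stack=$ <H> t <N>  input=t q $  — expand <N> ::= ε
step 7: stack=$ <H> t  input=t q $  — match t
step 8: stack=$ <H>  input=q $  — expand <H> ::= q <S>
step 9: stack=$ <S> q  input=q $  — match q
step 10: stack=$ <S>  input=$  — expand <S> ::= ε
Accept reached after 10 steps.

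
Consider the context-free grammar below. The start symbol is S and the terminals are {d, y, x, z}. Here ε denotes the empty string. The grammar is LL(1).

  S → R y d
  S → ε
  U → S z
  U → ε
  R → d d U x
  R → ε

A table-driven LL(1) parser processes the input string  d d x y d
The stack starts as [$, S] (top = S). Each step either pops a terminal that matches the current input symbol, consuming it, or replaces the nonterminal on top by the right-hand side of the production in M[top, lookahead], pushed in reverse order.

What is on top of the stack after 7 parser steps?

d

     Stack          Input        Action
  1  $ S            d d x y d $  expand S → R y d
  2  $ d y R        d d x y d $  expand R → d d U x
  3  $ d y x U d d  d d x y d $  match d
  4  $ d y x U d    d x y d $    match d
  5  $ d y x U      x y d $      expand U → ε
  6  $ d y x        x y d $      match x
  7  $ d y          y d $        match y
Stack after step 7: $ d (top = d).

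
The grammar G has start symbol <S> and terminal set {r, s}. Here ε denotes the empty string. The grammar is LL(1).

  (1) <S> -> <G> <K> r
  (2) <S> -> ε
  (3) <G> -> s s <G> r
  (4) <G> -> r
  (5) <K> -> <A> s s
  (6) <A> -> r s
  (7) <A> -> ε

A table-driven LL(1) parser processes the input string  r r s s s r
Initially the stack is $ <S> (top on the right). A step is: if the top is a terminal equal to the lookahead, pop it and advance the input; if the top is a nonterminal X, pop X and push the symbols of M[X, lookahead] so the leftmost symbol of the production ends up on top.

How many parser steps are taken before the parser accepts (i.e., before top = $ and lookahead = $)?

10

step 1: stack=$ <S>  input=r r s s s r $  — expand <S> -> <G> <K> r
step 2: stack=$ r <K> <G>  input=r r s s s r $  — expand <G> -> r
step 3: stack=$ r <K> r  input=r r s s s r $  — match r
step 4: stack=$ r <K>  input=r s s s r $  — expand <K> -> <A> s s
step 5: stack=$ r s s <A>  input=r s s s r $  — expand <A> -> r s
step 6: stack=$ r s s s r  input=r s s s r $  — match r
step 7: stack=$ r s s s  input=s s s r $  — match s
step 8: stack=$ r s s  input=s s r $  — match s
step 9: stack=$ r s  input=s r $  — match s
step 10: stack=$ r  input=r $  — match r
Accept reached after 10 steps.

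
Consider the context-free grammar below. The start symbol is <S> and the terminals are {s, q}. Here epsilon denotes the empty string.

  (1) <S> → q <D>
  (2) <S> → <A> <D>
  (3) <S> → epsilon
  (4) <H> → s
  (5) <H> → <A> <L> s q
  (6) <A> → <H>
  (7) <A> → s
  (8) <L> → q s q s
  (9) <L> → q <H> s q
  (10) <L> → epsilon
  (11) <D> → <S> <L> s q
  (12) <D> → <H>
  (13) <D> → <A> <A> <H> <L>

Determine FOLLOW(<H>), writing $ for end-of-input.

FIRST(<L>): from <L>→q s q s we get {q}; from <L>→q <H> s q we get {q}; from <L>→epsilon we get {epsilon}. So FIRST(<L>) = {epsilon, q}.
FIRST(<S>): from <S>→q <D> we get {q}; from <S>→<A> <D> we get {s}; from <S>→epsilon we get {epsilon}. So FIRST(<S>) = {epsilon, q, s}.
FIRST(<H>): from <H>→s we get {s}; from <H>→<A> <L> s q we get {s}. So FIRST(<H>) = {s}.
FIRST(<A>): from <A>→<H> we get {s}; from <A>→s we get {s}. So FIRST(<A>) = {s}.
FIRST(<D>): from <D>→<S> <L> s q we get {q, s}; from <D>→<H> we get {s}; from <D>→<A> <A> <H> <L> we get {s}. So FIRST(<D>) = {q, s}.
FOLLOW(<S>) includes $ since <S> is the start symbol.
FOLLOW(<S>): in <D>→<S> <L> s q, <S> is followed by <L> s q with FIRST {q, s}. Thus FOLLOW(<S>) = {$, q, s}.
FOLLOW(<A>): in <S>→<A> <D>, <A> is followed by <D> with FIRST {q, s}; in <H>→<A> <L> s q, <A> is followed by <L> s q with FIRST {q, s}; in <D>→<A> <A> <H> <L> (occurrence 1), <A> is followed by <A> <H> <L> with FIRST {s}; in <D>→<A> <A> <H> <L> (occurrence 2), <A> is followed by <H> <L> with FIRST {s}. Thus FOLLOW(<A>) = {q, s}.
FOLLOW(<D>): in <S>→q <D>, the suffix after <D> is empty, so FOLLOW(<D>) ⊇ FOLLOW(<S>) = {$, q, s}; in <S>→<A> <D>, the suffix after <D> is empty, so FOLLOW(<D>) ⊇ FOLLOW(<S>) = {$, q, s}. Thus FOLLOW(<D>) = {$, q, s}.
FOLLOW(<H>): in <A>→<H>, the suffix after <H> is empty, so FOLLOW(<H>) ⊇ FOLLOW(<A>) = {q, s}; in <L>→q <H> s q, <H> is followed by s q with FIRST {s}; in <D>→<H>, the suffix after <H> is empty, so FOLLOW(<H>) ⊇ FOLLOW(<D>) = {$, q, s}; in <D>→<A> <A> <H> <L>, <H> is followed by <L> with FIRST {epsilon, q}; in <D>→<A> <A> <H> <L>, the suffix after <H> is nullable, so FOLLOW(<H>) ⊇ FOLLOW(<D>) = {$, q, s}. Thus FOLLOW(<H>) = {$, q, s}.
FOLLOW(<L>): in <H>→<A> <L> s q, <L> is followed by s q with FIRST {s}; in <D>→<S> <L> s q, <L> is followed by s q with FIRST {s}; in <D>→<A> <A> <H> <L>, the suffix after <L> is empty, so FOLLOW(<L>) ⊇ FOLLOW(<D>) = {$, q, s}. Thus FOLLOW(<L>) = {$, q, s}.

{$, q, s}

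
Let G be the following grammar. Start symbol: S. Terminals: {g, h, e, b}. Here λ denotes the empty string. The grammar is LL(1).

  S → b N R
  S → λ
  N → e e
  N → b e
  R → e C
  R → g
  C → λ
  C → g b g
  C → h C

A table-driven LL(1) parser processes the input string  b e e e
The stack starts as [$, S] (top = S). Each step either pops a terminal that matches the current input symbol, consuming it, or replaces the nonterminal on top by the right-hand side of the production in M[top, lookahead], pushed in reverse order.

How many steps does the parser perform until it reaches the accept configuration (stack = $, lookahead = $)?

8

step 1: stack=$ S  input=b e e e $  — expand S → b N R
step 2: stack=$ R N b  input=b e e e $  — match b
step 3: stack=$ R N  input=e e e $  — expand N → e e
step 4: stack=$ R e e  input=e e e $  — match e
step 5: stack=$ R e  input=e e $  — match e
step 6: stack=$ R  input=e $  — expand R → e C
step 7: stack=$ C e  input=e $  — match e
step 8: stack=$ C  input=$  — expand C → λ
Accept reached after 8 steps.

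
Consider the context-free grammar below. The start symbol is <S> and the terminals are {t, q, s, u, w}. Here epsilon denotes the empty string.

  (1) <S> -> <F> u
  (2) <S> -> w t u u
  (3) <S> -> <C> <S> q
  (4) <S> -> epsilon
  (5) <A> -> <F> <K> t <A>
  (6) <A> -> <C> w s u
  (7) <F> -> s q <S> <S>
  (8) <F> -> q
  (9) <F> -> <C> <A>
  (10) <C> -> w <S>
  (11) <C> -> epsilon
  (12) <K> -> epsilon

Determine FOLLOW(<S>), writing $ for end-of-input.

FIRST(<C>) = {epsilon, w}
FIRST(<K>) = {epsilon}
FIRST(<S>) = {epsilon, q, s, w}  (via <F> u, <C> <S> q)
FIRST(<A>) = {q, s, w}  (via <F> <K> t <A>, <C> w s u)
FIRST(<F>) = {q, s, w}  (via <C> <A>)
FOLLOW(<S>) includes $ since <S> is the start symbol.
FOLLOW(<F>): in <S>-><F> u, <F> is followed by u with FIRST {u}; in <A>-><F> <K> t <A>, <F> is followed by <K> t <A> with FIRST {t}. Thus FOLLOW(<F>) = {t, u}.
FOLLOW(<A>): in <A>-><F> <K> t <A>, the suffix after <A> is empty (adds nothing new); in <F>-><C> <A>, the suffix after <A> is empty, so FOLLOW(<A>) ⊇ FOLLOW(<F>) = {t, u}. Thus FOLLOW(<A>) = {t, u}.
FOLLOW(<C>): in <S>-><C> <S> q, <C> is followed by <S> q with FIRST {q, s, w}; in <A>-><C> w s u, <C> is followed by w s u with FIRST {w}; in <F>-><C> <A>, <C> is followed by <A> with FIRST {q, s, w}. Thus FOLLOW(<C>) = {q, s, w}.
FOLLOW(<S>): in <S>-><C> <S> q, <S> is followed by q with FIRST {q}; in <F>->s q <S> <S> (occurrence 1), <S> is followed by <S> with FIRST {epsilon, q, s, w}; in <F>->s q <S> <S> (occurrence 1), the suffix after <S> is nullable, so FOLLOW(<S>) ⊇ FOLLOW(<F>) = {t, u}; in <F>->s q <S> <S> (occurrence 2), the suffix after <S> is empty, so FOLLOW(<S>) ⊇ FOLLOW(<F>) = {t, u}; in <C>->w <S>, the suffix after <S> is empty, so FOLLOW(<S>) ⊇ FOLLOW(<C>) = {q, s, w}. Thus FOLLOW(<S>) = {$, q, s, t, u, w}.
FOLLOW(<K>): in <A>-><F> <K> t <A>, <K> is followed by t <A> with FIRST {t}. Thus FOLLOW(<K>) = {t}.

{$, q, s, t, u, w}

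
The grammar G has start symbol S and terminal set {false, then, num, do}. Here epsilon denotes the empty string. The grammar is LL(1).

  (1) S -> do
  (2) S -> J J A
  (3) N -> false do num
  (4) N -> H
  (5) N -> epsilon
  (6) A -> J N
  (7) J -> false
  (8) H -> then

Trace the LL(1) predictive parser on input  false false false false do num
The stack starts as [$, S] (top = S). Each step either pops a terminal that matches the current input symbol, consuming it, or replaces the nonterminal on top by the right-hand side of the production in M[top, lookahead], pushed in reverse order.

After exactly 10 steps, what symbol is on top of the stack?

do

step 1: stack=$ S  input=false false false false do num $  — expand S -> J J A
step 2: stack=$ A J J  input=false false false false do num $  — expand J -> false
step 3: stack=$ A J false  input=false false false false do num $  — match false
step 4: stack=$ A J  input=false false false do num $  — expand J -> false
step 5: stack=$ A false  input=false false false do num $  — match false
step 6: stack=$ A  input=false false do num $  — expand A -> J N
step 7: stack=$ N J  input=false false do num $  — expand J -> false
step 8: stack=$ N false  input=false false do num $  — match false
step 9: stack=$ N  input=false do num $  — expand N -> false do num
step 10: stack=$ num do false  input=false do num $  — match false
Stack after step 10: $ num do (top = do).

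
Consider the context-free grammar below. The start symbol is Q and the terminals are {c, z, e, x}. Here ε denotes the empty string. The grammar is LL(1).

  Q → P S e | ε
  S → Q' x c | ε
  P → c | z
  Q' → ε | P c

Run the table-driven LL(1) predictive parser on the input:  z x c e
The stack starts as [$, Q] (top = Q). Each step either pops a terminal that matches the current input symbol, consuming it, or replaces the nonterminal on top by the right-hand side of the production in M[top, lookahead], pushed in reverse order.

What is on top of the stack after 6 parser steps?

c

step 1: stack=$ Q  input=z x c e $  — expand Q → P S e
step 2: stack=$ e S P  input=z x c e $  — expand P → z
step 3: stack=$ e S z  input=z x c e $  — match z
step 4: stack=$ e S  input=x c e $  — expand S → Q' x c
step 5: stack=$ e c x Q'  input=x c e $  — expand Q' → ε
step 6: stack=$ e c x  input=x c e $  — match x
Stack after step 6: $ e c (top = c).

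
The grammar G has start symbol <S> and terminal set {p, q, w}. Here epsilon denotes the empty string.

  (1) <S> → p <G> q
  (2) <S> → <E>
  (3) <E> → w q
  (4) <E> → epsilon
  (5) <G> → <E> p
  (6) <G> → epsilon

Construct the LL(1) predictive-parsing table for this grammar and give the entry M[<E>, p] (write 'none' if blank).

<E> → epsilon

FIRST(<E>): from <E>→w q we get {w}; from <E>→epsilon we get {epsilon}. So FIRST(<E>) = {epsilon, w}.
FIRST(<S>): from <S>→p <G> q we get {p}; from <S>→<E> we get {epsilon, w}. So FIRST(<S>) = {epsilon, p, w}.
FIRST(<G>): from <G>→<E> p we get {p, w}; from <G>→epsilon we get {epsilon}. So FIRST(<G>) = {epsilon, p, w}.
FOLLOW(<S>) includes $ since <S> is the start symbol.
FOLLOW(<S>): <S> appears on no right-hand side. Thus FOLLOW(<S>) = {$}.
FOLLOW(<E>): in <S>→<E>, the suffix after <E> is empty, so FOLLOW(<E>) ⊇ FOLLOW(<S>) = {$}; in <G>→<E> p, <E> is followed by p with FIRST {p}. Thus FOLLOW(<E>) = {$, p}.
For <E> → w q: FIRST(w q) = {w}, so it goes in M[<E>, t] for t ∈ {w}.
For <E> → epsilon: FIRST(epsilon) = {epsilon}, so it goes in M[<E>, t] for t ∈ {}; since epsilon ∈ FIRST, also for every t ∈ FOLLOW(<E>) = {$, p}.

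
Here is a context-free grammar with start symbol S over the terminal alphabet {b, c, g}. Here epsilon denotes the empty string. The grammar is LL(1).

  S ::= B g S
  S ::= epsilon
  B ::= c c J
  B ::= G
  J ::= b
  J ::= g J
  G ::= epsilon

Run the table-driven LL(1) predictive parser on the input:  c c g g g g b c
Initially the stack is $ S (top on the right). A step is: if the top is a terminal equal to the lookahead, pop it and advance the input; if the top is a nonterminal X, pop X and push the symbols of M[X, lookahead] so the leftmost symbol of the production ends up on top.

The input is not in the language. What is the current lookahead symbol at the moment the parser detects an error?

step 1: stack=$ S  input=c c g g g g b c $  — expand S ::= B g S
step 2: stack=$ S g B  input=c c g g g g b c $  — expand B ::= c c J
step 3: stack=$ S g J c c  input=c c g g g g b c $  — match c
step 4: stack=$ S g J c  input=c g g g g b c $  — match c
step 5: stack=$ S g J  input=g g g g b c $  — expand J ::= g J
step 6: stack=$ S g J g  input=g g g g b c $  — match g
step 7: stack=$ S g J  input=g g g b c $  — expand J ::= g J
step 8: stack=$ S g J g  input=g g g b c $  — match g
step 9: stack=$ S g J  input=g g b c $  — expand J ::= g J
step 10: stack=$ S g J g  input=g g b c $  — match g
step 11: stack=$ S g J  input=g b c $  — expand J ::= g J
step 12: stack=$ S g J g  input=g b c $  — match g
step 13: stack=$ S g J  input=b c $  — expand J ::= b
step 14: stack=$ S g b  input=b c $  — match b
step 15: stack=$ S g  input=c $  — error: top is terminal g but lookahead is c

c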